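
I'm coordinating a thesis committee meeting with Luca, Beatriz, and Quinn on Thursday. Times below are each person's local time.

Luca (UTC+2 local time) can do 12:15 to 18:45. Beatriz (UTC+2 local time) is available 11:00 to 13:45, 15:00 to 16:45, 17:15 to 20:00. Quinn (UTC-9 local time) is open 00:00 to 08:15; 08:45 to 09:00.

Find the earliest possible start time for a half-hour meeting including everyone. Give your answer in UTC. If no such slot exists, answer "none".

10:15

Luca in UTC: 10:15-16:45 (subtract 2h to convert from UTC+2).
Beatriz in UTC: 09:00-11:45, 13:00-14:45, 15:15-18:00 (subtract 2h to convert from UTC+2).
Quinn in UTC: 09:00-17:15, 17:45-18:00 (add 9h to convert from UTC-9).
Luca ∩ Beatriz: 10:15-11:45, 13:00-14:45, 15:15-16:45.
Luca ∩ Beatriz ∩ Quinn: 10:15-11:45, 13:00-14:45, 15:15-16:45.
Those are the intersection windows.
The first common window of at least 30 minutes is 10:15-11:45, so the earliest start is 10:15.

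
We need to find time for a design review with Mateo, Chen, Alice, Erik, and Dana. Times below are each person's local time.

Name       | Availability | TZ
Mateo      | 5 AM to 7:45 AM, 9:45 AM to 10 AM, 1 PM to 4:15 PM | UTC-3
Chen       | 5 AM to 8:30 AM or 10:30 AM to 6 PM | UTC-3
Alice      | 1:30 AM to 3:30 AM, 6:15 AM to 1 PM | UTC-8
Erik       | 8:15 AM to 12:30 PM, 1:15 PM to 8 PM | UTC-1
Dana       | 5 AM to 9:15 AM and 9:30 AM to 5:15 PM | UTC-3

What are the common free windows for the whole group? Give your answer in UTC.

Mateo in UTC: 08:00-10:45, 12:45-13:00, 16:00-19:15 (add 3h to convert from UTC-3).
Chen in UTC: 08:00-11:30, 13:30-21:00 (add 3h to convert from UTC-3).
Alice in UTC: 09:30-11:30, 14:15-21:00 (add 8h to convert from UTC-8).
Erik in UTC: 09:15-13:30, 14:15-21:00 (add 1h to convert from UTC-1).
Dana in UTC: 08:00-12:15, 12:30-20:15 (add 3h to convert from UTC-3).
Mateo ∩ Chen: 08:00-10:45, 16:00-19:15.
Mateo ∩ Chen ∩ Alice: 09:30-10:45, 16:00-19:15.
Mateo ∩ Chen ∩ Alice ∩ Erik: 09:30-10:45, 16:00-19:15.
Mateo ∩ Chen ∩ Alice ∩ Erik ∩ Dana: 09:30-10:45, 16:00-19:15.
Those are the intersection windows.

09:30-10:45, 16:00-19:15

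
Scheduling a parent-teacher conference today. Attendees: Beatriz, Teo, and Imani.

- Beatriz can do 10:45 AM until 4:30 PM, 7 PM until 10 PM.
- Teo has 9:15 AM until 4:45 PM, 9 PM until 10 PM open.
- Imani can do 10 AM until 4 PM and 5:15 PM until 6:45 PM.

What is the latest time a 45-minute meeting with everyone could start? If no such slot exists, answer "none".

15:15

Beatriz ∩ Teo: 10:45-16:30, 21:00-22:00.
Beatriz ∩ Teo ∩ Imani: 10:45-16:00.
Those are the intersection windows.
The last common window of at least 45 minutes is 10:45-16:00; a 45-minute meeting can start as late as 15:15 and still end by 16:00.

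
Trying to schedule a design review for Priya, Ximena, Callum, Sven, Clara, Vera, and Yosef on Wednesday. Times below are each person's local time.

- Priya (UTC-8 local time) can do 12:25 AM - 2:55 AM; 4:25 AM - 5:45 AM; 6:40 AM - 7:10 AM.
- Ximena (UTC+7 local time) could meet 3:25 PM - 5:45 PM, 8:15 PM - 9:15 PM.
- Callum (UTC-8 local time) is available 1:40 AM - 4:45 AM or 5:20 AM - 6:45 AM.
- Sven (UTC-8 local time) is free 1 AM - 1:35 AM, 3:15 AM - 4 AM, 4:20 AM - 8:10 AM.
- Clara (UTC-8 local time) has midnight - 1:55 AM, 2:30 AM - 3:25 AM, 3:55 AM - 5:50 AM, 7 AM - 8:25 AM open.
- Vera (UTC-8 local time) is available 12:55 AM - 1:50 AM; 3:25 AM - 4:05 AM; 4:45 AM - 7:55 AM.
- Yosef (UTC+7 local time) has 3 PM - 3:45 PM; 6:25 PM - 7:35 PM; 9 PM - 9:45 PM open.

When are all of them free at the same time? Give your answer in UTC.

Priya in UTC: 08:25-10:55, 12:25-13:45, 14:40-15:10 (add 8h to convert from UTC-8).
Ximena in UTC: 08:25-10:45, 13:15-14:15 (subtract 7h to convert from UTC+7).
Callum in UTC: 09:40-12:45, 13:20-14:45 (add 8h to convert from UTC-8).
Sven in UTC: 09:00-09:35, 11:15-12:00, 12:20-16:10 (add 8h to convert from UTC-8).
Clara in UTC: 08:00-09:55, 10:30-11:25, 11:55-13:50, 15:00-16:25 (add 8h to convert from UTC-8).
Vera in UTC: 08:55-09:50, 11:25-12:05, 12:45-15:55 (add 8h to convert from UTC-8).
Yosef in UTC: 08:00-08:45, 11:25-12:35, 14:00-14:45 (subtract 7h to convert from UTC+7).
Priya ∩ Ximena: 08:25-10:45, 13:15-13:45.
Priya ∩ Ximena ∩ Callum: 09:40-10:45, 13:20-13:45.
Priya ∩ Ximena ∩ Callum ∩ Sven: 13:20-13:45.
Priya ∩ Ximena ∩ Callum ∩ Sven ∩ Clara: 13:20-13:45.
Priya ∩ Ximena ∩ Callum ∩ Sven ∩ Clara ∩ Vera: 13:20-13:45.
Priya ∩ Ximena ∩ Callum ∩ Sven ∩ Clara ∩ Vera ∩ Yosef: ∅.
There is no time when everyone is free.

none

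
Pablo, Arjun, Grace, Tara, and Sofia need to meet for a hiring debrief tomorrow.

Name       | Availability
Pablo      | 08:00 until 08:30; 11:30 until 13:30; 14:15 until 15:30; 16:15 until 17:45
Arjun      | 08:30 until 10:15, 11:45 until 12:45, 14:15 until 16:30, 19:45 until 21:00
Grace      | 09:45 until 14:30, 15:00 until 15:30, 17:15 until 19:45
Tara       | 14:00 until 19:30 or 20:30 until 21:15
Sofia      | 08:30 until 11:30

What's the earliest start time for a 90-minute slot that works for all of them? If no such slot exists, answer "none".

none

Pablo ∩ Arjun: 11:45-12:45, 14:15-15:30, 16:15-16:30.
Pablo ∩ Arjun ∩ Grace: 11:45-12:45, 14:15-14:30, 15:00-15:30.
Pablo ∩ Arjun ∩ Grace ∩ Tara: 14:15-14:30, 15:00-15:30.
Pablo ∩ Arjun ∩ Grace ∩ Tara ∩ Sofia: ∅.
There is no time when everyone is free.
No common window is at least 90 minutes long.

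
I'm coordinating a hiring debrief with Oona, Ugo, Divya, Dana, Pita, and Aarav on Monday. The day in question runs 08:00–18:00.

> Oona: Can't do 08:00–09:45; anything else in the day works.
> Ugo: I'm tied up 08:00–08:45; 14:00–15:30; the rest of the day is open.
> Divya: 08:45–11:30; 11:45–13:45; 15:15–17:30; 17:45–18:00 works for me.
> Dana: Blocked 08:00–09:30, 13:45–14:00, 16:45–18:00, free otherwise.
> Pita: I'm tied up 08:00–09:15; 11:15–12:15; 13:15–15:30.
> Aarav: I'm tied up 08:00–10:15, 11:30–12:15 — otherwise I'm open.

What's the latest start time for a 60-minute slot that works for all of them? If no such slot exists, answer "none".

Oona free: 09:45-18:00 (invert busy blocks within the working day).
Ugo free: 08:45-14:00, 15:30-18:00 (invert busy blocks within the working day).
Divya free: 08:45-11:30, 11:45-13:45, 15:15-17:30, 17:45-18:00.
Dana free: 09:30-13:45, 14:00-16:45 (invert busy blocks within the working day).
Pita free: 09:15-11:15, 12:15-13:15, 15:30-18:00 (invert busy blocks within the working day).
Aarav free: 10:15-11:30, 12:15-18:00 (invert busy blocks within the working day).
Oona ∩ Ugo: 09:45-14:00, 15:30-18:00.
Oona ∩ Ugo ∩ Divya: 09:45-11:30, 11:45-13:45, 15:30-17:30, 17:45-18:00.
Oona ∩ Ugo ∩ Divya ∩ Dana: 09:45-11:30, 11:45-13:45, 15:30-16:45.
Oona ∩ Ugo ∩ Divya ∩ Dana ∩ Pita: 09:45-11:15, 12:15-13:15, 15:30-16:45.
Oona ∩ Ugo ∩ Divya ∩ Dana ∩ Pita ∩ Aarav: 10:15-11:15, 12:15-13:15, 15:30-16:45.
The last common window of at least 60 minutes is 15:30-16:45; a 60-minute meeting can start as late as 15:45 and still end by 16:45.

15:45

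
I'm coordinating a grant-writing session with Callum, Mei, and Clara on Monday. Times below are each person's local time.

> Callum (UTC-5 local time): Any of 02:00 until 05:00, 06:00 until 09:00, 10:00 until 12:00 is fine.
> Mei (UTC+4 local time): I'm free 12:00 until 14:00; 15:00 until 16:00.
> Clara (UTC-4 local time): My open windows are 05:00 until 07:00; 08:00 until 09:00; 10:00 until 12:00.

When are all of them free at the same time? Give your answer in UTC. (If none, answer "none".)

09:00-10:00

Callum in UTC: 07:00-10:00, 11:00-14:00, 15:00-17:00 (add 5h to convert from UTC-5).
Mei in UTC: 08:00-10:00, 11:00-12:00 (subtract 4h to convert from UTC+4).
Clara in UTC: 09:00-11:00, 12:00-13:00, 14:00-16:00 (add 4h to convert from UTC-4).
Callum ∩ Mei: 08:00-10:00, 11:00-12:00.
Callum ∩ Mei ∩ Clara: 09:00-10:00.
Those are the intersection windows.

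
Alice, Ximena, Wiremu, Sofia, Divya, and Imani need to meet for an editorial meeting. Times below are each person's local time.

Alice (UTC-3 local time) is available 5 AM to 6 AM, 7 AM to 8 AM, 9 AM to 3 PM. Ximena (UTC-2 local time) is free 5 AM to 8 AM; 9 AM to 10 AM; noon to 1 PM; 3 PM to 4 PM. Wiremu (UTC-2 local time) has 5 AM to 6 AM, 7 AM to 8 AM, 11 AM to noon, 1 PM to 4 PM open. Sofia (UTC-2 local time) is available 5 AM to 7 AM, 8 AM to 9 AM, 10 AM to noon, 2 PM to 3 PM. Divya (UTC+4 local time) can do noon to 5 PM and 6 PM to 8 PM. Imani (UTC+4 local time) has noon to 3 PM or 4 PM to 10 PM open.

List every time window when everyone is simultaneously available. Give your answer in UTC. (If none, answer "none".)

Alice in UTC: 08:00-09:00, 10:00-11:00, 12:00-18:00 (add 3h to convert from UTC-3).
Ximena in UTC: 07:00-10:00, 11:00-12:00, 14:00-15:00, 17:00-18:00 (add 2h to convert from UTC-2).
Wiremu in UTC: 07:00-08:00, 09:00-10:00, 13:00-14:00, 15:00-18:00 (add 2h to convert from UTC-2).
Sofia in UTC: 07:00-09:00, 10:00-11:00, 12:00-14:00, 16:00-17:00 (add 2h to convert from UTC-2).
Divya in UTC: 08:00-13:00, 14:00-16:00 (subtract 4h to convert from UTC+4).
Imani in UTC: 08:00-11:00, 12:00-18:00 (subtract 4h to convert from UTC+4).
Alice ∩ Ximena: 08:00-09:00, 14:00-15:00, 17:00-18:00.
Alice ∩ Ximena ∩ Wiremu: 17:00-18:00.
Alice ∩ Ximena ∩ Wiremu ∩ Sofia: ∅.
Alice ∩ Ximena ∩ Wiremu ∩ Sofia ∩ Divya: ∅.
Alice ∩ Ximena ∩ Wiremu ∩ Sofia ∩ Divya ∩ Imani: ∅.
There is no time when everyone is free.

none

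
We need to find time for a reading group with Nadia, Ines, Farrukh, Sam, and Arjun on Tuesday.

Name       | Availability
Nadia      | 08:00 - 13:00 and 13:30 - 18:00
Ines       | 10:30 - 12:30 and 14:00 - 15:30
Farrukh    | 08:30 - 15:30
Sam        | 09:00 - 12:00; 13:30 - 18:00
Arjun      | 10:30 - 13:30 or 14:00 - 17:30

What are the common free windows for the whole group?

10:30-12:00, 14:00-15:30

Nadia ∩ Ines: 10:30-12:30, 14:00-15:30.
Nadia ∩ Ines ∩ Farrukh: 10:30-12:30, 14:00-15:30.
Nadia ∩ Ines ∩ Farrukh ∩ Sam: 10:30-12:00, 14:00-15:30.
Nadia ∩ Ines ∩ Farrukh ∩ Sam ∩ Arjun: 10:30-12:00, 14:00-15:30.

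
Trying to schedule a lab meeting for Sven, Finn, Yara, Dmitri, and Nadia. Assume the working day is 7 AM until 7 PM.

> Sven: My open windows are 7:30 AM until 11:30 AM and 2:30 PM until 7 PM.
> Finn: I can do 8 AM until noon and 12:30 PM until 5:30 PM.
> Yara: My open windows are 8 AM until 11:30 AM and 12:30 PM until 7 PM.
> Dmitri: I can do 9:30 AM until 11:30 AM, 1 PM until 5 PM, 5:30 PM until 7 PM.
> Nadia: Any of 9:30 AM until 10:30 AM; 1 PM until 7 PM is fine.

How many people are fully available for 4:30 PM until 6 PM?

3

Sven, Yara, and Nadia can make the full 16:30-18:00 slot — that's 3.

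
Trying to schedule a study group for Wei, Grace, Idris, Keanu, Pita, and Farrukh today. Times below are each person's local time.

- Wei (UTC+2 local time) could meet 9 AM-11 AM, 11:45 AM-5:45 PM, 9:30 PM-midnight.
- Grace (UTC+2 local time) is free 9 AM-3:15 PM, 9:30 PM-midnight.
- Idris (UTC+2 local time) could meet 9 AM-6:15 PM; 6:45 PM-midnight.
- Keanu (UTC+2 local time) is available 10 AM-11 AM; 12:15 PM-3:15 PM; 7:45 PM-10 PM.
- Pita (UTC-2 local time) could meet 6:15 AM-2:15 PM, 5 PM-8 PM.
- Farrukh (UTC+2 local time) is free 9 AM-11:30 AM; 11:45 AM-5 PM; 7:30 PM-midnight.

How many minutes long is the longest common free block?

Wei in UTC: 07:00-09:00, 09:45-15:45, 19:30-22:00 (subtract 2h to convert from UTC+2).
Grace in UTC: 07:00-13:15, 19:30-22:00 (subtract 2h to convert from UTC+2).
Idris in UTC: 07:00-16:15, 16:45-22:00 (subtract 2h to convert from UTC+2).
Keanu in UTC: 08:00-09:00, 10:15-13:15, 17:45-20:00 (subtract 2h to convert from UTC+2).
Pita in UTC: 08:15-16:15, 19:00-22:00 (add 2h to convert from UTC-2).
Farrukh in UTC: 07:00-09:30, 09:45-15:00, 17:30-22:00 (subtract 2h to convert from UTC+2).
Wei ∩ Grace: 07:00-09:00, 09:45-13:15, 19:30-22:00.
Wei ∩ Grace ∩ Idris: 07:00-09:00, 09:45-13:15, 19:30-22:00.
Wei ∩ Grace ∩ Idris ∩ Keanu: 08:00-09:00, 10:15-13:15, 19:30-20:00.
Wei ∩ Grace ∩ Idris ∩ Keanu ∩ Pita: 08:15-09:00, 10:15-13:15, 19:30-20:00.
Wei ∩ Grace ∩ Idris ∩ Keanu ∩ Pita ∩ Farrukh: 08:15-09:00, 10:15-13:15, 19:30-20:00.
So the common availability across everyone is 08:15-09:00, 10:15-13:15, 19:30-20:00.
The longest is 10:15-13:15 at 180 minutes.

180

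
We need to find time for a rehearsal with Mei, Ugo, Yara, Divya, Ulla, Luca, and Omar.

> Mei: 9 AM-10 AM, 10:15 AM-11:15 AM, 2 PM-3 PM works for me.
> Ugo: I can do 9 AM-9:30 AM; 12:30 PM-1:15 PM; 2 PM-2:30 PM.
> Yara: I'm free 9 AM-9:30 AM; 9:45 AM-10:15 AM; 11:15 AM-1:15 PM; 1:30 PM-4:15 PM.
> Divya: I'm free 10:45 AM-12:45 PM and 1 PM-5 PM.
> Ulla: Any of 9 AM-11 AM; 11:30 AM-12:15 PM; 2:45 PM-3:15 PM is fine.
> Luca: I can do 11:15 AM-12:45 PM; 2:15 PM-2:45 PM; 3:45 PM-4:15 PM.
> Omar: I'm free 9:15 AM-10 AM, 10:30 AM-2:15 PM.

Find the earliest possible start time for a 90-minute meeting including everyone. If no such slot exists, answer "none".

none

Mei ∩ Ugo: 09:00-09:30, 14:00-14:30.
Mei ∩ Ugo ∩ Yara: 09:00-09:30, 14:00-14:30.
Mei ∩ Ugo ∩ Yara ∩ Divya: 14:00-14:30.
Mei ∩ Ugo ∩ Yara ∩ Divya ∩ Ulla: ∅.
Mei ∩ Ugo ∩ Yara ∩ Divya ∩ Ulla ∩ Luca: ∅.
Mei ∩ Ugo ∩ Yara ∩ Divya ∩ Ulla ∩ Luca ∩ Omar: ∅.
There is no time when everyone is free.
No common window is at least 90 minutes long.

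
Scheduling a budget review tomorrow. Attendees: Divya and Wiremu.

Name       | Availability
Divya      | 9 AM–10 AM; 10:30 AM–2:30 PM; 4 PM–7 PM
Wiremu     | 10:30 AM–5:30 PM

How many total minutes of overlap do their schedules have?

330

Divya ∩ Wiremu: 10:30-14:30, 16:00-17:30.
Summing the common windows: 240 + 90 = 330 minutes.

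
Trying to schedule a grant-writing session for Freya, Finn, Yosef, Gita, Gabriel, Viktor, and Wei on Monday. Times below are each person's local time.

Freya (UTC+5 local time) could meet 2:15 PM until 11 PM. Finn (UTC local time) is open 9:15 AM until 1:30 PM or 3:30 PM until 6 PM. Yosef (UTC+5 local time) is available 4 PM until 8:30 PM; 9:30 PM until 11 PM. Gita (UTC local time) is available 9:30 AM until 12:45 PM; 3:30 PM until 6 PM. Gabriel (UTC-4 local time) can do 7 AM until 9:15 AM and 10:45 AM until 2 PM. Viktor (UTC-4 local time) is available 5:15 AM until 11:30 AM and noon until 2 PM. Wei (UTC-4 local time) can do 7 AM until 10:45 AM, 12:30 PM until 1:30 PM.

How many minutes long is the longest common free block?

Freya in UTC: 09:15-18:00 (subtract 5h to convert from UTC+5).
Finn in UTC: 09:15-13:30, 15:30-18:00.
Yosef in UTC: 11:00-15:30, 16:30-18:00 (subtract 5h to convert from UTC+5).
Gita in UTC: 09:30-12:45, 15:30-18:00.
Gabriel in UTC: 11:00-13:15, 14:45-18:00 (add 4h to convert from UTC-4).
Viktor in UTC: 09:15-15:30, 16:00-18:00 (add 4h to convert from UTC-4).
Wei in UTC: 11:00-14:45, 16:30-17:30 (add 4h to convert from UTC-4).
Freya ∩ Finn: 09:15-13:30, 15:30-18:00.
Freya ∩ Finn ∩ Yosef: 11:00-13:30, 16:30-18:00.
Freya ∩ Finn ∩ Yosef ∩ Gita: 11:00-12:45, 16:30-18:00.
Freya ∩ Finn ∩ Yosef ∩ Gita ∩ Gabriel: 11:00-12:45, 16:30-18:00.
Freya ∩ Finn ∩ Yosef ∩ Gita ∩ Gabriel ∩ Viktor: 11:00-12:45, 16:30-18:00.
Freya ∩ Finn ∩ Yosef ∩ Gita ∩ Gabriel ∩ Viktor ∩ Wei: 11:00-12:45, 16:30-17:30.
The longest is 11:00-12:45 at 105 minutes.

105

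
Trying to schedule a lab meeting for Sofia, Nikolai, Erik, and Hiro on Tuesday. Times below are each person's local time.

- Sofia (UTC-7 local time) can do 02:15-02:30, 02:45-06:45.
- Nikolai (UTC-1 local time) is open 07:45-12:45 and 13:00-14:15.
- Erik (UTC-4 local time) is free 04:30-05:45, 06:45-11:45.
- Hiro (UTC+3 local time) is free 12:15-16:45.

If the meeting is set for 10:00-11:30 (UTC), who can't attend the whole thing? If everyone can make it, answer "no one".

Erik

Sofia in UTC: 09:15-09:30, 09:45-13:45 (add 7h to convert from UTC-7).
Nikolai in UTC: 08:45-13:45, 14:00-15:15 (add 1h to convert from UTC-1).
Erik in UTC: 08:30-09:45, 10:45-15:45 (add 4h to convert from UTC-4).
Hiro in UTC: 09:15-13:45 (subtract 3h to convert from UTC+3).
Sofia: free for 10:00-11:30. Nikolai: free for 10:00-11:30. Erik: not fully free for 10:00-11:30. Hiro: free for 10:00-11:30.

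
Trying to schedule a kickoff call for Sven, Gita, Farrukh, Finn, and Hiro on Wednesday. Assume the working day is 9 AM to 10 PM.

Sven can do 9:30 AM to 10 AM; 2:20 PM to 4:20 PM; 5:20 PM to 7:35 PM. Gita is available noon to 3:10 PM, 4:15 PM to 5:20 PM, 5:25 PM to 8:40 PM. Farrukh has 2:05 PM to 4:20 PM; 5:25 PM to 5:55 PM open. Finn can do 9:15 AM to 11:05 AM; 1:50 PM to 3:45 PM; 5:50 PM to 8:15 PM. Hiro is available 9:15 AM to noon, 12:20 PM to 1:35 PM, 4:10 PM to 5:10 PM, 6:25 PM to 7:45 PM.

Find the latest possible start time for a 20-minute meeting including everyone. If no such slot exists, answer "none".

Sven ∩ Gita: 14:20-15:10, 16:15-16:20, 17:25-19:35.
Sven ∩ Gita ∩ Farrukh: 14:20-15:10, 16:15-16:20, 17:25-17:55.
Sven ∩ Gita ∩ Farrukh ∩ Finn: 14:20-15:10, 17:50-17:55.
Sven ∩ Gita ∩ Farrukh ∩ Finn ∩ Hiro: ∅.
There is no time when everyone is free.
No common window is at least 20 minutes long.

none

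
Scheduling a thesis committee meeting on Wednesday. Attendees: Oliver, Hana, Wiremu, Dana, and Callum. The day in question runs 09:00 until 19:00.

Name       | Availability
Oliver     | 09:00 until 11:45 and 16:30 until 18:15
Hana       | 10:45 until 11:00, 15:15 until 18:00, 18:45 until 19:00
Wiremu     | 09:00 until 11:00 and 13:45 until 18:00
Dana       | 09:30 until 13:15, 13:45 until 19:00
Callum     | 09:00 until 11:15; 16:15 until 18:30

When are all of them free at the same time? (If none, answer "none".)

Oliver ∩ Hana: 10:45-11:00, 16:30-18:00.
Oliver ∩ Hana ∩ Wiremu: 10:45-11:00, 16:30-18:00.
Oliver ∩ Hana ∩ Wiremu ∩ Dana: 10:45-11:00, 16:30-18:00.
Oliver ∩ Hana ∩ Wiremu ∩ Dana ∩ Callum: 10:45-11:00, 16:30-18:00.
Those are the intersection windows.

10:45-11:00, 16:30-18:00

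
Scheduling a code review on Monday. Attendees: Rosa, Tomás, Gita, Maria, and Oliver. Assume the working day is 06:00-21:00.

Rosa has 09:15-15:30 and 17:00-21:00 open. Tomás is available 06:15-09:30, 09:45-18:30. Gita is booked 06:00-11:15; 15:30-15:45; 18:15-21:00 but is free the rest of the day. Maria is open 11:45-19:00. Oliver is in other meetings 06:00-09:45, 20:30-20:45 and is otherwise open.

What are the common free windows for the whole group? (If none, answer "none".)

11:45-15:30, 17:00-18:15

Rosa free: 09:15-15:30, 17:00-21:00.
Tomás free: 06:15-09:30, 09:45-18:30.
Gita free: 11:15-15:30, 15:45-18:15 (invert busy blocks within the working day).
Maria free: 11:45-19:00.
Oliver free: 09:45-20:30, 20:45-21:00 (invert busy blocks within the working day).
Rosa ∩ Tomás: 09:15-09:30, 09:45-15:30, 17:00-18:30.
Rosa ∩ Tomás ∩ Gita: 11:15-15:30, 17:00-18:15.
Rosa ∩ Tomás ∩ Gita ∩ Maria: 11:45-15:30, 17:00-18:15.
Rosa ∩ Tomás ∩ Gita ∩ Maria ∩ Oliver: 11:45-15:30, 17:00-18:15.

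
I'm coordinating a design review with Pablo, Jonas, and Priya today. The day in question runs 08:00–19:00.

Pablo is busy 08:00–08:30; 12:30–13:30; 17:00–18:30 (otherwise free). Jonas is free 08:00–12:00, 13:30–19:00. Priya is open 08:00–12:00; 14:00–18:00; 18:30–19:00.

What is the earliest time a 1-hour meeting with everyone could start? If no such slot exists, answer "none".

Pablo free: 08:30-12:30, 13:30-17:00, 18:30-19:00 (invert busy blocks within the working day).
Jonas free: 08:00-12:00, 13:30-19:00.
Priya free: 08:00-12:00, 14:00-18:00, 18:30-19:00.
Pablo ∩ Jonas: 08:30-12:00, 13:30-17:00, 18:30-19:00.
Pablo ∩ Jonas ∩ Priya: 08:30-12:00, 14:00-17:00, 18:30-19:00.
Those are the intersection windows.
The first common window of at least 60 minutes is 08:30-12:00, so the earliest start is 08:30.

08:30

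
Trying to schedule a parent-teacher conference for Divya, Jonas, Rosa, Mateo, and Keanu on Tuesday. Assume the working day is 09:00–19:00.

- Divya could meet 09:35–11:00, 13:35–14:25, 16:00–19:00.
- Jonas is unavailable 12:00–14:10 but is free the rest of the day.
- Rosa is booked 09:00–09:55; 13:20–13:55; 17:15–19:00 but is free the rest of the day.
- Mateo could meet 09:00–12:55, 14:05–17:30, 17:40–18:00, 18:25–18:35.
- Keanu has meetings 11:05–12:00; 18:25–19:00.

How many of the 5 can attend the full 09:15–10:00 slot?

Divya free: 09:35-11:00, 13:35-14:25, 16:00-19:00.
Jonas free: 09:00-12:00, 14:10-19:00 (invert busy blocks within the working day).
Rosa free: 09:55-13:20, 13:55-17:15 (invert busy blocks within the working day).
Mateo free: 09:00-12:55, 14:05-17:30, 17:40-18:00, 18:25-18:35.
Keanu free: 09:00-11:05, 12:00-18:25 (invert busy blocks within the working day).
Jonas, Mateo, and Keanu can make the full 09:15-10:00 slot — that's 3.

3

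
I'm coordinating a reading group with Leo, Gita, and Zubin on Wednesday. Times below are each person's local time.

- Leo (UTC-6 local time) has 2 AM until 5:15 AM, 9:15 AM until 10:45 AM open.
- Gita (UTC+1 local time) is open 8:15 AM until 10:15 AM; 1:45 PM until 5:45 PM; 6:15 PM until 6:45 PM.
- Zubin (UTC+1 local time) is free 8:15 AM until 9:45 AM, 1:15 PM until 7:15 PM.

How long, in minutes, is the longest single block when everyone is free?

Leo in UTC: 08:00-11:15, 15:15-16:45 (add 6h to convert from UTC-6).
Gita in UTC: 07:15-09:15, 12:45-16:45, 17:15-17:45 (subtract 1h to convert from UTC+1).
Zubin in UTC: 07:15-08:45, 12:15-18:15 (subtract 1h to convert from UTC+1).
Leo ∩ Gita: 08:00-09:15, 15:15-16:45.
Leo ∩ Gita ∩ Zubin: 08:00-08:45, 15:15-16:45.
The longest is 15:15-16:45 at 90 minutes.

90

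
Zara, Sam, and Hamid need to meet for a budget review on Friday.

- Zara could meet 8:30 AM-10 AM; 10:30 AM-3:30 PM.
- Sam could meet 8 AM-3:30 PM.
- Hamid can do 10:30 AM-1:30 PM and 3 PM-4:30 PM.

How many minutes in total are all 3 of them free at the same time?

210

Zara ∩ Sam: 08:30-10:00, 10:30-15:30.
Zara ∩ Sam ∩ Hamid: 10:30-13:30, 15:00-15:30.
Summing the common windows: 180 + 30 = 210 minutes.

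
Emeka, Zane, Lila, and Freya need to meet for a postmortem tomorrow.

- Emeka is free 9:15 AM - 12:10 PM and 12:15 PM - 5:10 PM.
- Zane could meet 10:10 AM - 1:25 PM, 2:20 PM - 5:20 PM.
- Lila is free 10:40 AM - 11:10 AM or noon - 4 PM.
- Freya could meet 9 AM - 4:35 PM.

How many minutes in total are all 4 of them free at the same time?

210

Emeka ∩ Zane: 10:10-12:10, 12:15-13:25, 14:20-17:10.
Emeka ∩ Zane ∩ Lila: 10:40-11:10, 12:00-12:10, 12:15-13:25, 14:20-16:00.
Emeka ∩ Zane ∩ Lila ∩ Freya: 10:40-11:10, 12:00-12:10, 12:15-13:25, 14:20-16:00.
Those are the intersection windows.
Summing the common windows: 30 + 10 + 70 + 100 = 210 minutes.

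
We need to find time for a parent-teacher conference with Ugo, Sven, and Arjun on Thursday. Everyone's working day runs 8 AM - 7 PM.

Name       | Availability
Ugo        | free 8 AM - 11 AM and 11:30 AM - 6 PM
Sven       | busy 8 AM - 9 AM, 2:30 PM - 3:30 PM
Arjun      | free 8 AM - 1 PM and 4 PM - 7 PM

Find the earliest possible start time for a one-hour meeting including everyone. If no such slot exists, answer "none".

09:00

Ugo free: 08:00-11:00, 11:30-18:00.
Sven free: 09:00-14:30, 15:30-19:00 (invert busy blocks within the working day).
Arjun free: 08:00-13:00, 16:00-19:00.
Ugo ∩ Sven: 09:00-11:00, 11:30-14:30, 15:30-18:00.
Ugo ∩ Sven ∩ Arjun: 09:00-11:00, 11:30-13:00, 16:00-18:00.
The first common window of at least 60 minutes is 09:00-11:00, so the earliest start is 09:00.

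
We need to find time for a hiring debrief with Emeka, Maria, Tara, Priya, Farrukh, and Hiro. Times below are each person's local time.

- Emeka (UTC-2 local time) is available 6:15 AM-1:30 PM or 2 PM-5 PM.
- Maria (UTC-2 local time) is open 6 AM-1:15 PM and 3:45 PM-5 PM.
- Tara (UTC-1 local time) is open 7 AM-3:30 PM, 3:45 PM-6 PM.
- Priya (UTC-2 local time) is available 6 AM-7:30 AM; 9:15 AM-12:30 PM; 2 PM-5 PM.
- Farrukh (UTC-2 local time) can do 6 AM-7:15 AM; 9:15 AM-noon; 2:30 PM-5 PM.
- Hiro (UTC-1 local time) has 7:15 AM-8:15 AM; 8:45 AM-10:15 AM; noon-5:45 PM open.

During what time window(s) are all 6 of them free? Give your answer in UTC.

08:15-09:15, 13:00-14:00, 17:45-18:45

Emeka in UTC: 08:15-15:30, 16:00-19:00 (add 2h to convert from UTC-2).
Maria in UTC: 08:00-15:15, 17:45-19:00 (add 2h to convert from UTC-2).
Tara in UTC: 08:00-16:30, 16:45-19:00 (add 1h to convert from UTC-1).
Priya in UTC: 08:00-09:30, 11:15-14:30, 16:00-19:00 (add 2h to convert from UTC-2).
Farrukh in UTC: 08:00-09:15, 11:15-14:00, 16:30-19:00 (add 2h to convert from UTC-2).
Hiro in UTC: 08:15-09:15, 09:45-11:15, 13:00-18:45 (add 1h to convert from UTC-1).
Emeka ∩ Maria: 08:15-15:15, 17:45-19:00.
Emeka ∩ Maria ∩ Tara: 08:15-15:15, 17:45-19:00.
Emeka ∩ Maria ∩ Tara ∩ Priya: 08:15-09:30, 11:15-14:30, 17:45-19:00.
Emeka ∩ Maria ∩ Tara ∩ Priya ∩ Farrukh: 08:15-09:15, 11:15-14:00, 17:45-19:00.
Emeka ∩ Maria ∩ Tara ∩ Priya ∩ Farrukh ∩ Hiro: 08:15-09:15, 13:00-14:00, 17:45-18:45.
Those are the intersection windows.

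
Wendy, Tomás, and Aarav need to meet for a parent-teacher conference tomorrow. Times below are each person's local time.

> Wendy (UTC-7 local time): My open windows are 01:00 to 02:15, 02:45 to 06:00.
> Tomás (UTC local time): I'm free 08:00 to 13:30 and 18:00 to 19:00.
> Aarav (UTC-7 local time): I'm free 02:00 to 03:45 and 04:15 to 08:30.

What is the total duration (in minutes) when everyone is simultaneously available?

Wendy in UTC: 08:00-09:15, 09:45-13:00 (add 7h to convert from UTC-7).
Tomás in UTC: 08:00-13:30, 18:00-19:00.
Aarav in UTC: 09:00-10:45, 11:15-15:30 (add 7h to convert from UTC-7).
Wendy ∩ Tomás: 08:00-09:15, 09:45-13:00.
Wendy ∩ Tomás ∩ Aarav: 09:00-09:15, 09:45-10:45, 11:15-13:00.
Summing the common windows: 15 + 60 + 105 = 180 minutes.

180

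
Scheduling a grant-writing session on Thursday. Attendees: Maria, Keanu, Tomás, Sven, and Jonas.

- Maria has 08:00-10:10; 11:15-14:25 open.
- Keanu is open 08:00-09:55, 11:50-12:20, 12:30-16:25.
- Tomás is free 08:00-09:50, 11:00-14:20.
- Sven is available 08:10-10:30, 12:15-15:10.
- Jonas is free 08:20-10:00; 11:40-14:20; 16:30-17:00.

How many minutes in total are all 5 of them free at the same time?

Maria ∩ Keanu: 08:00-09:55, 11:50-12:20, 12:30-14:25.
Maria ∩ Keanu ∩ Tomás: 08:00-09:50, 11:50-12:20, 12:30-14:20.
Maria ∩ Keanu ∩ Tomás ∩ Sven: 08:10-09:50, 12:15-12:20, 12:30-14:20.
Maria ∩ Keanu ∩ Tomás ∩ Sven ∩ Jonas: 08:20-09:50, 12:15-12:20, 12:30-14:20.
Those are the intersection windows.
Summing the common windows: 90 + 5 + 110 = 205 minutes.

205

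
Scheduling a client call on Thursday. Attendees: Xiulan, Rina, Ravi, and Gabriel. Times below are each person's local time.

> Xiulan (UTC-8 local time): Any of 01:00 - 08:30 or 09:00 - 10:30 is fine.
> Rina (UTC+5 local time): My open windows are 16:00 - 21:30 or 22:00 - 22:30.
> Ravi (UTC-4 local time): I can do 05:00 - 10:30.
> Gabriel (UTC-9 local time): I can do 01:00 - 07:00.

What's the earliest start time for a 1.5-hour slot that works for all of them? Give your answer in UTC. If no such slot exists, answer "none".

11:00

Xiulan in UTC: 09:00-16:30, 17:00-18:30 (add 8h to convert from UTC-8).
Rina in UTC: 11:00-16:30, 17:00-17:30 (subtract 5h to convert from UTC+5).
Ravi in UTC: 09:00-14:30 (add 4h to convert from UTC-4).
Gabriel in UTC: 10:00-16:00 (add 9h to convert from UTC-9).
Xiulan ∩ Rina: 11:00-16:30, 17:00-17:30.
Xiulan ∩ Rina ∩ Ravi: 11:00-14:30.
Xiulan ∩ Rina ∩ Ravi ∩ Gabriel: 11:00-14:30.
Those are the intersection windows.
The first common window of at least 90 minutes is 11:00-14:30, so the earliest start is 11:00.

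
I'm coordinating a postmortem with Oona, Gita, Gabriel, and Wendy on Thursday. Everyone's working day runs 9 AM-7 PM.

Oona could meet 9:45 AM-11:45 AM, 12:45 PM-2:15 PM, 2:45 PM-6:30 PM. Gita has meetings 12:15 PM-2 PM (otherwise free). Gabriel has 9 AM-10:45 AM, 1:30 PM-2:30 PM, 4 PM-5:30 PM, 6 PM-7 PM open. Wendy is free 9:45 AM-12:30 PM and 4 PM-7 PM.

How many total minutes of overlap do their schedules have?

180

Oona free: 09:45-11:45, 12:45-14:15, 14:45-18:30.
Gita free: 09:00-12:15, 14:00-19:00 (invert busy blocks within the working day).
Gabriel free: 09:00-10:45, 13:30-14:30, 16:00-17:30, 18:00-19:00.
Wendy free: 09:45-12:30, 16:00-19:00.
Oona ∩ Gita: 09:45-11:45, 14:00-14:15, 14:45-18:30.
Oona ∩ Gita ∩ Gabriel: 09:45-10:45, 14:00-14:15, 16:00-17:30, 18:00-18:30.
Oona ∩ Gita ∩ Gabriel ∩ Wendy: 09:45-10:45, 16:00-17:30, 18:00-18:30.
Summing the common windows: 60 + 90 + 30 = 180 minutes.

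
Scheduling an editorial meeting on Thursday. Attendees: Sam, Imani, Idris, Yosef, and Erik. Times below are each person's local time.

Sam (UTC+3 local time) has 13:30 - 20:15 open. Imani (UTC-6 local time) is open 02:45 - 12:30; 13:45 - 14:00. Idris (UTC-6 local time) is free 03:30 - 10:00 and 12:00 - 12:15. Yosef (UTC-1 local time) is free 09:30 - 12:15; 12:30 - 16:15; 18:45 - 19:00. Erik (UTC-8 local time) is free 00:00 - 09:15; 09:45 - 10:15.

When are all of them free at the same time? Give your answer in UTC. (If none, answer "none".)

Sam in UTC: 10:30-17:15 (subtract 3h to convert from UTC+3).
Imani in UTC: 08:45-18:30, 19:45-20:00 (add 6h to convert from UTC-6).
Idris in UTC: 09:30-16:00, 18:00-18:15 (add 6h to convert from UTC-6).
Yosef in UTC: 10:30-13:15, 13:30-17:15, 19:45-20:00 (add 1h to convert from UTC-1).
Erik in UTC: 08:00-17:15, 17:45-18:15 (add 8h to convert from UTC-8).
Sam ∩ Imani: 10:30-17:15.
Sam ∩ Imani ∩ Idris: 10:30-16:00.
Sam ∩ Imani ∩ Idris ∩ Yosef: 10:30-13:15, 13:30-16:00.
Sam ∩ Imani ∩ Idris ∩ Yosef ∩ Erik: 10:30-13:15, 13:30-16:00.
Those are the intersection windows.

10:30-13:15, 13:30-16:00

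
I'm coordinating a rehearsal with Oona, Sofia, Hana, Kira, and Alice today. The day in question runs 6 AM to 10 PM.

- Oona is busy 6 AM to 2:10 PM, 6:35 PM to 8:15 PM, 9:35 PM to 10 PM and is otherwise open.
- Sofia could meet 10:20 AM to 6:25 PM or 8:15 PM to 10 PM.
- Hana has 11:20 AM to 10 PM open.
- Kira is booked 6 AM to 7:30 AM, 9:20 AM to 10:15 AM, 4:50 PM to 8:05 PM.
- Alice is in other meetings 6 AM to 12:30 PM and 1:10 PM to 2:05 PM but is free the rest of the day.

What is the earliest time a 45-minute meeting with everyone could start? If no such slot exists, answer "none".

14:10

Oona free: 14:10-18:35, 20:15-21:35 (invert busy blocks within the working day).
Sofia free: 10:20-18:25, 20:15-22:00.
Hana free: 11:20-22:00.
Kira free: 07:30-09:20, 10:15-16:50, 20:05-22:00 (invert busy blocks within the working day).
Alice free: 12:30-13:10, 14:05-22:00 (invert busy blocks within the working day).
Oona ∩ Sofia: 14:10-18:25, 20:15-21:35.
Oona ∩ Sofia ∩ Hana: 14:10-18:25, 20:15-21:35.
Oona ∩ Sofia ∩ Hana ∩ Kira: 14:10-16:50, 20:15-21:35.
Oona ∩ Sofia ∩ Hana ∩ Kira ∩ Alice: 14:10-16:50, 20:15-21:35.
The first common window of at least 45 minutes is 14:10-16:50, so the earliest start is 14:10.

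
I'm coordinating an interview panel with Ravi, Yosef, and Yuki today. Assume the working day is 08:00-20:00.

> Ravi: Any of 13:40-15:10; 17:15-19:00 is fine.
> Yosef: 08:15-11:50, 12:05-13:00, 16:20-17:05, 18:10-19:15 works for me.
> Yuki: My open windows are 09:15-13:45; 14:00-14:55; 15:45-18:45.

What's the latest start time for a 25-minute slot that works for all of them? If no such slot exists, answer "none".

Ravi ∩ Yosef: 18:10-19:00.
Ravi ∩ Yosef ∩ Yuki: 18:10-18:45.
So the common availability across everyone is 18:10-18:45.
The last common window of at least 25 minutes is 18:10-18:45; a 25-minute meeting can start as late as 18:20 and still end by 18:45.

18:20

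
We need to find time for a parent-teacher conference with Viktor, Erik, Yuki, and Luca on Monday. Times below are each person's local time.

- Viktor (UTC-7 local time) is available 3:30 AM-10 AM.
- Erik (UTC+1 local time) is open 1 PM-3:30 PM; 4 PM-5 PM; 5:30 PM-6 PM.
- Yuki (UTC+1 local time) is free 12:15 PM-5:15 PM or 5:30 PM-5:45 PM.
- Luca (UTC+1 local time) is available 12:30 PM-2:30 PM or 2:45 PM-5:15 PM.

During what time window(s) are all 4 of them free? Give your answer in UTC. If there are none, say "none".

12:00-13:30, 13:45-14:30, 15:00-16:00

Viktor in UTC: 10:30-17:00 (add 7h to convert from UTC-7).
Erik in UTC: 12:00-14:30, 15:00-16:00, 16:30-17:00 (subtract 1h to convert from UTC+1).
Yuki in UTC: 11:15-16:15, 16:30-16:45 (subtract 1h to convert from UTC+1).
Luca in UTC: 11:30-13:30, 13:45-16:15 (subtract 1h to convert from UTC+1).
Viktor ∩ Erik: 12:00-14:30, 15:00-16:00, 16:30-17:00.
Viktor ∩ Erik ∩ Yuki: 12:00-14:30, 15:00-16:00, 16:30-16:45.
Viktor ∩ Erik ∩ Yuki ∩ Luca: 12:00-13:30, 13:45-14:30, 15:00-16:00.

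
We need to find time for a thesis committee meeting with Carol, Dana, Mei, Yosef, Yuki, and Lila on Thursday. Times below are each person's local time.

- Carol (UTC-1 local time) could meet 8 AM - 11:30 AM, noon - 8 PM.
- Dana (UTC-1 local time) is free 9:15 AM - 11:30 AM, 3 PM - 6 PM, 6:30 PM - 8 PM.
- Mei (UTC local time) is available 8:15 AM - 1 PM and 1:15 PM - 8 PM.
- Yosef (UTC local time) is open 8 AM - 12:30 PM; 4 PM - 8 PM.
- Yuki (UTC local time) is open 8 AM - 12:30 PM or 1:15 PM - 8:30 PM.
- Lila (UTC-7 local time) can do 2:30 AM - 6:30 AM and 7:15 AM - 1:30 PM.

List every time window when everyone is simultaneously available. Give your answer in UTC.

10:15-12:30, 16:00-19:00, 19:30-20:00

Carol in UTC: 09:00-12:30, 13:00-21:00 (add 1h to convert from UTC-1).
Dana in UTC: 10:15-12:30, 16:00-19:00, 19:30-21:00 (add 1h to convert from UTC-1).
Mei in UTC: 08:15-13:00, 13:15-20:00.
Yosef in UTC: 08:00-12:30, 16:00-20:00.
Yuki in UTC: 08:00-12:30, 13:15-20:30.
Lila in UTC: 09:30-13:30, 14:15-20:30 (add 7h to convert from UTC-7).
Carol ∩ Dana: 10:15-12:30, 16:00-19:00, 19:30-21:00.
Carol ∩ Dana ∩ Mei: 10:15-12:30, 16:00-19:00, 19:30-20:00.
Carol ∩ Dana ∩ Mei ∩ Yosef: 10:15-12:30, 16:00-19:00, 19:30-20:00.
Carol ∩ Dana ∩ Mei ∩ Yosef ∩ Yuki: 10:15-12:30, 16:00-19:00, 19:30-20:00.
Carol ∩ Dana ∩ Mei ∩ Yosef ∩ Yuki ∩ Lila: 10:15-12:30, 16:00-19:00, 19:30-20:00.
Those are the intersection windows.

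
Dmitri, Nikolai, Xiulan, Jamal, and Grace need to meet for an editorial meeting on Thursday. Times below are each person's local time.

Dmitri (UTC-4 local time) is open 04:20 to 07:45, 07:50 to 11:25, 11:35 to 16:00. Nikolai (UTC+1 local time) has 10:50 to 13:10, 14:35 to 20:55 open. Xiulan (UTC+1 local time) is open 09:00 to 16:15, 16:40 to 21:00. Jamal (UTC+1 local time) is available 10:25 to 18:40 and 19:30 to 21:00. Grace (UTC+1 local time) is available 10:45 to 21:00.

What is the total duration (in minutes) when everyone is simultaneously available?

Dmitri in UTC: 08:20-11:45, 11:50-15:25, 15:35-20:00 (add 4h to convert from UTC-4).
Nikolai in UTC: 09:50-12:10, 13:35-19:55 (subtract 1h to convert from UTC+1).
Xiulan in UTC: 08:00-15:15, 15:40-20:00 (subtract 1h to convert from UTC+1).
Jamal in UTC: 09:25-17:40, 18:30-20:00 (subtract 1h to convert from UTC+1).
Grace in UTC: 09:45-20:00 (subtract 1h to convert from UTC+1).
Dmitri ∩ Nikolai: 09:50-11:45, 11:50-12:10, 13:35-15:25, 15:35-19:55.
Dmitri ∩ Nikolai ∩ Xiulan: 09:50-11:45, 11:50-12:10, 13:35-15:15, 15:40-19:55.
Dmitri ∩ Nikolai ∩ Xiulan ∩ Jamal: 09:50-11:45, 11:50-12:10, 13:35-15:15, 15:40-17:40, 18:30-19:55.
Dmitri ∩ Nikolai ∩ Xiulan ∩ Jamal ∩ Grace: 09:50-11:45, 11:50-12:10, 13:35-15:15, 15:40-17:40, 18:30-19:55.
Summing the common windows: 115 + 20 + 100 + 120 + 85 = 440 minutes.

440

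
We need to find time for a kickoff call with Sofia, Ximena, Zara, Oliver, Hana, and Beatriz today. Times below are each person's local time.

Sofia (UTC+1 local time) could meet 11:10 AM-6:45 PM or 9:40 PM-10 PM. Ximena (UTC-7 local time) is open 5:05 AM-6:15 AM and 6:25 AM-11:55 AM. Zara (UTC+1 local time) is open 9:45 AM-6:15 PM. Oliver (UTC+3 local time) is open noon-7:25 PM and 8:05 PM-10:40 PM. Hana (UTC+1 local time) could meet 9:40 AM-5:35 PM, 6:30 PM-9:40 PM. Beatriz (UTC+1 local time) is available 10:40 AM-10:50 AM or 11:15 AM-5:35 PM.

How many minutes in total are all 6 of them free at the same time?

Sofia in UTC: 10:10-17:45, 20:40-21:00 (subtract 1h to convert from UTC+1).
Ximena in UTC: 12:05-13:15, 13:25-18:55 (add 7h to convert from UTC-7).
Zara in UTC: 08:45-17:15 (subtract 1h to convert from UTC+1).
Oliver in UTC: 09:00-16:25, 17:05-19:40 (subtract 3h to convert from UTC+3).
Hana in UTC: 08:40-16:35, 17:30-20:40 (subtract 1h to convert from UTC+1).
Beatriz in UTC: 09:40-09:50, 10:15-16:35 (subtract 1h to convert from UTC+1).
Sofia ∩ Ximena: 12:05-13:15, 13:25-17:45.
Sofia ∩ Ximena ∩ Zara: 12:05-13:15, 13:25-17:15.
Sofia ∩ Ximena ∩ Zara ∩ Oliver: 12:05-13:15, 13:25-16:25, 17:05-17:15.
Sofia ∩ Ximena ∩ Zara ∩ Oliver ∩ Hana: 12:05-13:15, 13:25-16:25.
Sofia ∩ Ximena ∩ Zara ∩ Oliver ∩ Hana ∩ Beatriz: 12:05-13:15, 13:25-16:25.
So the common availability across everyone is 12:05-13:15, 13:25-16:25.
Summing the common windows: 70 + 180 = 250 minutes.

250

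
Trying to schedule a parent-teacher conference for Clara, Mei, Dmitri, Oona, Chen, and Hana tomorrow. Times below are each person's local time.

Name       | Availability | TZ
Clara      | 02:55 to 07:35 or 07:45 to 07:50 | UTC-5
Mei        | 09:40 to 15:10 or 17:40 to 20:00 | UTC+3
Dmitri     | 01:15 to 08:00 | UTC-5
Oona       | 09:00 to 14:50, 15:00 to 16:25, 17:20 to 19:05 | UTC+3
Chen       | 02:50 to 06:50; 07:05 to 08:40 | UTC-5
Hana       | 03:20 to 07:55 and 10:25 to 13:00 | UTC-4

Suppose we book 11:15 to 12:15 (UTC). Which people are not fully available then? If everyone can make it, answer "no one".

Clara in UTC: 07:55-12:35, 12:45-12:50 (add 5h to convert from UTC-5).
Mei in UTC: 06:40-12:10, 14:40-17:00 (subtract 3h to convert from UTC+3).
Dmitri in UTC: 06:15-13:00 (add 5h to convert from UTC-5).
Oona in UTC: 06:00-11:50, 12:00-13:25, 14:20-16:05 (subtract 3h to convert from UTC+3).
Chen in UTC: 07:50-11:50, 12:05-13:40 (add 5h to convert from UTC-5).
Hana in UTC: 07:20-11:55, 14:25-17:00 (add 4h to convert from UTC-4).
Clara: free for 11:15-12:15. Mei: not fully free for 11:15-12:15. Dmitri: free for 11:15-12:15. Oona: not fully free for 11:15-12:15. Chen: not fully free for 11:15-12:15. Hana: not fully free for 11:15-12:15.

Chen, Hana, Mei, Oona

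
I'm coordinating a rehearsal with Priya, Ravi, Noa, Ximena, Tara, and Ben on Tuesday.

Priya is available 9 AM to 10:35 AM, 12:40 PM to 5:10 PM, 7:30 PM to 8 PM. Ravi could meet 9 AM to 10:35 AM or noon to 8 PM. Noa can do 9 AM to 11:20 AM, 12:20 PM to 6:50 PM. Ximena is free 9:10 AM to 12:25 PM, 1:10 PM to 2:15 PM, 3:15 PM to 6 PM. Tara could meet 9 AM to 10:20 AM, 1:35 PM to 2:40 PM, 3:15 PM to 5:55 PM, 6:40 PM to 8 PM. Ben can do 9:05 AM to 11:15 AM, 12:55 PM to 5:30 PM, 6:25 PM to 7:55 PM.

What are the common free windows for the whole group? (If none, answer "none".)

09:10-10:20, 13:35-14:15, 15:15-17:10

Priya ∩ Ravi: 09:00-10:35, 12:40-17:10, 19:30-20:00.
Priya ∩ Ravi ∩ Noa: 09:00-10:35, 12:40-17:10.
Priya ∩ Ravi ∩ Noa ∩ Ximena: 09:10-10:35, 13:10-14:15, 15:15-17:10.
Priya ∩ Ravi ∩ Noa ∩ Ximena ∩ Tara: 09:10-10:20, 13:35-14:15, 15:15-17:10.
Priya ∩ Ravi ∩ Noa ∩ Ximena ∩ Tara ∩ Ben: 09:10-10:20, 13:35-14:15, 15:15-17:10.
Those are the intersection windows.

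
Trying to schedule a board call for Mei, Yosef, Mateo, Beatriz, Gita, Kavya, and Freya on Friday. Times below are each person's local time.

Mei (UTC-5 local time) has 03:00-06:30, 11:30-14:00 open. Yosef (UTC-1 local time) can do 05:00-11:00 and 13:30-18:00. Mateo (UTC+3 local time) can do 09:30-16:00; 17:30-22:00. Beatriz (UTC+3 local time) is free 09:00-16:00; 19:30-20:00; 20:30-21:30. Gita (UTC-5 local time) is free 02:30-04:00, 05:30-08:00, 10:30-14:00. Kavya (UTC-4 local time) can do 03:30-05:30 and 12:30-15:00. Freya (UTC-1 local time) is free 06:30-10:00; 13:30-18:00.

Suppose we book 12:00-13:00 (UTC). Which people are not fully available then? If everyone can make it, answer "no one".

Freya, Kavya, Mei, Yosef

Mei in UTC: 08:00-11:30, 16:30-19:00 (add 5h to convert from UTC-5).
Yosef in UTC: 06:00-12:00, 14:30-19:00 (add 1h to convert from UTC-1).
Mateo in UTC: 06:30-13:00, 14:30-19:00 (subtract 3h to convert from UTC+3).
Beatriz in UTC: 06:00-13:00, 16:30-17:00, 17:30-18:30 (subtract 3h to convert from UTC+3).
Gita in UTC: 07:30-09:00, 10:30-13:00, 15:30-19:00 (add 5h to convert from UTC-5).
Kavya in UTC: 07:30-09:30, 16:30-19:00 (add 4h to convert from UTC-4).
Freya in UTC: 07:30-11:00, 14:30-19:00 (add 1h to convert from UTC-1).
Mei: not fully free for 12:00-13:00. Yosef: not fully free for 12:00-13:00. Mateo: free for 12:00-13:00. Beatriz: free for 12:00-13:00. Gita: free for 12:00-13:00. Kavya: not fully free for 12:00-13:00. Freya: not fully free for 12:00-13:00.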